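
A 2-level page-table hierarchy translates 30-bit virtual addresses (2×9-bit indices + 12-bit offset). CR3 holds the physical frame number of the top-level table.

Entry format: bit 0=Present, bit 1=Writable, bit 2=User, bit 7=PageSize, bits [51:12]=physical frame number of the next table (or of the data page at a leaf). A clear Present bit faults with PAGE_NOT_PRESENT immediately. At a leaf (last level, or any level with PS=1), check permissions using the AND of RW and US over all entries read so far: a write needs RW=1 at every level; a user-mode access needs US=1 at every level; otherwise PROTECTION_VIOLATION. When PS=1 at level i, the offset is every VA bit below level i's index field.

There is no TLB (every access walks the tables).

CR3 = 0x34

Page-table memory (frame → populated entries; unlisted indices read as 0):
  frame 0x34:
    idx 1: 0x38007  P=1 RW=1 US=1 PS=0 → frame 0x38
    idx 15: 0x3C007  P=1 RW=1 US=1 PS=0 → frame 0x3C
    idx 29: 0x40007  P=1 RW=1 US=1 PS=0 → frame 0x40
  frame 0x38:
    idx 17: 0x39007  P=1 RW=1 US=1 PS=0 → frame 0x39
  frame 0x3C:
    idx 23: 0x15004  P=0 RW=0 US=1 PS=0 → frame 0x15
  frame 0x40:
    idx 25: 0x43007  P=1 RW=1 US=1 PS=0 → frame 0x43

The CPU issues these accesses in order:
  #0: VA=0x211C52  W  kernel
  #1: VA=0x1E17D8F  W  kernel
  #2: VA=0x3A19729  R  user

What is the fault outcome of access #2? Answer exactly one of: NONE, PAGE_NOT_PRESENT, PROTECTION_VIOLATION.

Walk each access:
#0 VA=0x211C52 (w,kernel):
  lvl0: tbl 0x34, slot 1 ⇒ 0x38007 (P1/RW1/US1/PS0)
  lvl1: tbl 0x38, slot 17 ⇒ 0x39007 (P1/RW1/US1/PS0)
  → PA=0x39C52  (2 entries read)
#1 VA=0x1E17D8F (w,kernel):
  lvl0: tbl 0x34, slot 15 ⇒ 0x3C007 (P1/RW1/US1/PS0)
  lvl1: tbl 0x3C, slot 23 ⇒ 0x15004 (P0/RW0/US1/PS0)
  ⇒ fault: PAGE_NOT_PRESENT  — 2 lookups
#2 VA=0x3A19729 (r,user):
  lvl0: tbl 0x34, slot 29 ⇒ 0x40007 (P1/RW1/US1/PS0)
  lvl1: tbl 0x40, slot 25 ⇒ 0x43007 (P1/RW1/US1/PS0)
  → PA=0x43729  (2 entries read)

Access #2 fault: NONE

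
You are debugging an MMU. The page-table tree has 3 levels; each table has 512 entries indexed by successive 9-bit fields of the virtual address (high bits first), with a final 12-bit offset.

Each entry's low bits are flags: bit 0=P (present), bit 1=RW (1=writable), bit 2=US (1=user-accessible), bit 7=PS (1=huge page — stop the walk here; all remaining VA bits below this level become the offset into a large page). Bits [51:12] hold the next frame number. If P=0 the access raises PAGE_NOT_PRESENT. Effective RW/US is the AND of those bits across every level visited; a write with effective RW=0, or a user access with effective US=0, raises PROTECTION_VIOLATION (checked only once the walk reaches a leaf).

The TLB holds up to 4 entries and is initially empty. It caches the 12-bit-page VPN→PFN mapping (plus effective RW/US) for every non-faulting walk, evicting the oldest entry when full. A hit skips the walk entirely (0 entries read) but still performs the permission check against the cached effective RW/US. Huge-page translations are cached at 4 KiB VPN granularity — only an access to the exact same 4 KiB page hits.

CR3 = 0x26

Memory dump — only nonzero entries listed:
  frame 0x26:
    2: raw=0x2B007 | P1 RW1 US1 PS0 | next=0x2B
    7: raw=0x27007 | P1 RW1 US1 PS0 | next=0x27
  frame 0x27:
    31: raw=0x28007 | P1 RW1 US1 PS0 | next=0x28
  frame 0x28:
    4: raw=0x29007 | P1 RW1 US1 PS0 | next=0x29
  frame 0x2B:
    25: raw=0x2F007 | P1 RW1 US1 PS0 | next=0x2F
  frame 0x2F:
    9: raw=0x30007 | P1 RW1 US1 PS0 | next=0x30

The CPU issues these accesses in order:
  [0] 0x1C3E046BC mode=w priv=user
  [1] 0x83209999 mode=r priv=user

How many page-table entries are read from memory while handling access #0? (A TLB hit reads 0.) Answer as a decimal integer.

Per-access translation:
#0 VA=0x1C3E046BC (w,user):
  lvl0: tbl 0x26, slot 7 ⇒ 0x27007 (P1/RW1/US1/PS0)
  lvl1: tbl 0x27, slot 31 ⇒ 0x28007 (P1/RW1/US1/PS0)
  lvl2: tbl 0x28, slot 4 ⇒ 0x29007 (P1/RW1/US1/PS0)
  → PA=0x296BC  (3 entries read)
#1 VA=0x83209999 (r,user):
  lvl0: tbl 0x26, slot 2 ⇒ 0x2B007 (P1/RW1/US1/PS0)
  lvl1: tbl 0x2B, slot 25 ⇒ 0x2F007 (P1/RW1/US1/PS0)
  lvl2: tbl 0x2F, slot 9 ⇒ 0x30007 (P1/RW1/US1/PS0)
  → PA=0x30999  (3 entries read)

Entries read for #0: 3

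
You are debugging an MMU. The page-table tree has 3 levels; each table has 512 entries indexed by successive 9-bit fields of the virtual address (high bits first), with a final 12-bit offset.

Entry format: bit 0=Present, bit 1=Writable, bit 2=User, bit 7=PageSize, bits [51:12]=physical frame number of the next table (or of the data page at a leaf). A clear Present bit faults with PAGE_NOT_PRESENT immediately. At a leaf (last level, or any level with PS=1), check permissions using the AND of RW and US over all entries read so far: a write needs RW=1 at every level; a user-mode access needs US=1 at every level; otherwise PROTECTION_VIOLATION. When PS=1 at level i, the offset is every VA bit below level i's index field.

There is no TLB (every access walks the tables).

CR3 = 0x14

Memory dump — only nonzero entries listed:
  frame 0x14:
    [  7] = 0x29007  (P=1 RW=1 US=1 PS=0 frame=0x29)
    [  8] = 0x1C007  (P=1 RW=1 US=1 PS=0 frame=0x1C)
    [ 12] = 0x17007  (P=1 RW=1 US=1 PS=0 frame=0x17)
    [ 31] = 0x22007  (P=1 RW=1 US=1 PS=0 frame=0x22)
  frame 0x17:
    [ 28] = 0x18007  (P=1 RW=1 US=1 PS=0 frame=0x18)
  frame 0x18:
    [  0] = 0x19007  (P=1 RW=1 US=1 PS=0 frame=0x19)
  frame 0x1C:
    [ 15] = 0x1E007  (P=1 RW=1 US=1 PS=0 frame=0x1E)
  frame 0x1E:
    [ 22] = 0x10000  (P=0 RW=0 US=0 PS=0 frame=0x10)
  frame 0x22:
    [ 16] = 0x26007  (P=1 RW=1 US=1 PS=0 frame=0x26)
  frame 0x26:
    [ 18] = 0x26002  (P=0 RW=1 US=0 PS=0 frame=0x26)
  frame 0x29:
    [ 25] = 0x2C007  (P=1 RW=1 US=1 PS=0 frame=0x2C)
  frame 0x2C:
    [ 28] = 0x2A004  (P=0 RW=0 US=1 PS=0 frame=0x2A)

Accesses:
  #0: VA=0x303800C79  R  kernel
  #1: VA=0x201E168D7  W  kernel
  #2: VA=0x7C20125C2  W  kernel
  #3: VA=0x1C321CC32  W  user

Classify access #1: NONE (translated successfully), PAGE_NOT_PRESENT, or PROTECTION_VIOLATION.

Per-access translation:
#0 VA=0x303800C79 (r,kernel):
  [0] read 0x14 idx=12: raw=0x17007 flags P=1 W=1 U=1 S=0
  [1] read 0x17 idx=28: raw=0x18007 flags P=1 W=1 U=1 S=0
  [2] read 0x18 idx=0: raw=0x19007 flags P=1 W=1 U=1 S=0
  → PA=0x19C79  (3 entries read)
#1 VA=0x201E168D7 (w,kernel):
  [0] read 0x14 idx=8: raw=0x1C007 flags P=1 W=1 U=1 S=0
  [1] read 0x1C idx=15: raw=0x1E007 flags P=1 W=1 U=1 S=0
  [2] read 0x1E idx=22: raw=0x10000 flags P=0 W=0 U=0 S=0
  ⇒ fault: PAGE_NOT_PRESENT  — 3 lookups
#2 VA=0x7C20125C2 (w,kernel):
  [0] read 0x14 idx=31: raw=0x22007 flags P=1 W=1 U=1 S=0
  [1] read 0x22 idx=16: raw=0x26007 flags P=1 W=1 U=1 S=0
  [2] read 0x26 idx=18: raw=0x26002 flags P=0 W=1 U=0 S=0
  ⇒ fault: PAGE_NOT_PRESENT  — 3 lookups
#3 VA=0x1C321CC32 (w,user):
  [0] read 0x14 idx=7: raw=0x29007 flags P=1 W=1 U=1 S=0
  [1] read 0x29 idx=25: raw=0x2C007 flags P=1 W=1 U=1 S=0
  [2] read 0x2C idx=28: raw=0x2A004 flags P=0 W=0 U=1 S=0
  ⇒ fault: PAGE_NOT_PRESENT  — 3 lookups

Access #1 fault: PAGE_NOT_PRESENT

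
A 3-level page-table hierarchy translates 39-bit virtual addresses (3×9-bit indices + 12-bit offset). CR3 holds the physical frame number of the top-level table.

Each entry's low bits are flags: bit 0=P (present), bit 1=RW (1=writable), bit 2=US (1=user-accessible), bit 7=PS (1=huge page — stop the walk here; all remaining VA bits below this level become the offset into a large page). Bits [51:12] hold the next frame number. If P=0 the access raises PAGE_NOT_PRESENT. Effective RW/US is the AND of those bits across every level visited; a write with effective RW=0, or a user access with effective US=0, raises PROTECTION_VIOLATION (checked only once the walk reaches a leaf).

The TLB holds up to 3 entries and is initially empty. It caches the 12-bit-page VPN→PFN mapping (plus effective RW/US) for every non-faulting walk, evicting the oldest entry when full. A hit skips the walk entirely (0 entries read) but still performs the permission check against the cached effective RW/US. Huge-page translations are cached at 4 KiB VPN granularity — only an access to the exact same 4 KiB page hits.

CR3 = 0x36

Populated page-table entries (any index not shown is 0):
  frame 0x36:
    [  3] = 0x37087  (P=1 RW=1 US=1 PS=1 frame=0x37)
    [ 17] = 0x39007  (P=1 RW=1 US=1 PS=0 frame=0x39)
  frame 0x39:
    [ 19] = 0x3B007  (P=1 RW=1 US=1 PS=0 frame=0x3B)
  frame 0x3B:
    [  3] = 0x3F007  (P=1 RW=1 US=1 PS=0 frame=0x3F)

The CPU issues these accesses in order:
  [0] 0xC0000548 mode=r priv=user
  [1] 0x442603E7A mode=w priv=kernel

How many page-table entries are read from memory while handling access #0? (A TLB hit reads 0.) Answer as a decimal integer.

Trace:
#0 VA=0xC0000548 (r,user):
  L0: frame=0x36 idx=3 entry=0x37087 [P=1 RW=1 US=1 PS=1]
  ⇒ phys 0x37548 (huge @L0)  [1 reads]
#1 VA=0x442603E7A (w,kernel):
  L0: frame=0x36 idx=17 entry=0x39007 [P=1 RW=1 US=1 PS=0]
  L1: frame=0x39 idx=19 entry=0x3B007 [P=1 RW=1 US=1 PS=0]
  L2: frame=0x3B idx=3 entry=0x3F007 [P=1 RW=1 US=1 PS=0]
  ⇒ phys 0x3FE7A  [3 reads]

Entries read for #0: 1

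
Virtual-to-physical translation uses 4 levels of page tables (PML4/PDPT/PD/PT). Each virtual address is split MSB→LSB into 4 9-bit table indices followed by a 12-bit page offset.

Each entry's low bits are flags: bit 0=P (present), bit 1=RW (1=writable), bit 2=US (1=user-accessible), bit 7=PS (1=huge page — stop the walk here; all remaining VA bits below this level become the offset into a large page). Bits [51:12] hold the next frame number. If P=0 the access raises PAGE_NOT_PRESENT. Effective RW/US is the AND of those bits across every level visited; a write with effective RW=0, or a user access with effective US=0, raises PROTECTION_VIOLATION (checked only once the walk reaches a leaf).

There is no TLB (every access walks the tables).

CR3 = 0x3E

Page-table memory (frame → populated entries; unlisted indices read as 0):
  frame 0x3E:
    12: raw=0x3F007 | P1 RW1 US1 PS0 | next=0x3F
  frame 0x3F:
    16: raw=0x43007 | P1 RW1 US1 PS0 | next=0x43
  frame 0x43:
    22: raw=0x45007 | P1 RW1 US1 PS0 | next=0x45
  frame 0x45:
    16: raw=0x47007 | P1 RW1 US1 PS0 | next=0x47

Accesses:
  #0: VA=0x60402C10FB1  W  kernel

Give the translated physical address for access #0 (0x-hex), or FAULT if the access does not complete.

Walk each access:
#0 VA=0x60402C10FB1 (w,kernel):
  [0] read 0x3E idx=12: raw=0x3F007 flags P=1 W=1 U=1 S=0
  [1] read 0x3F idx=16: raw=0x43007 flags P=1 W=1 U=1 S=0
  [2] read 0x43 idx=22: raw=0x45007 flags P=1 W=1 U=1 S=0
  [3] read 0x45 idx=16: raw=0x47007 flags P=1 W=1 U=1 S=0
  ✓ 0x47FB1  — 4 lookups

Access #0 PA: 0x47FB1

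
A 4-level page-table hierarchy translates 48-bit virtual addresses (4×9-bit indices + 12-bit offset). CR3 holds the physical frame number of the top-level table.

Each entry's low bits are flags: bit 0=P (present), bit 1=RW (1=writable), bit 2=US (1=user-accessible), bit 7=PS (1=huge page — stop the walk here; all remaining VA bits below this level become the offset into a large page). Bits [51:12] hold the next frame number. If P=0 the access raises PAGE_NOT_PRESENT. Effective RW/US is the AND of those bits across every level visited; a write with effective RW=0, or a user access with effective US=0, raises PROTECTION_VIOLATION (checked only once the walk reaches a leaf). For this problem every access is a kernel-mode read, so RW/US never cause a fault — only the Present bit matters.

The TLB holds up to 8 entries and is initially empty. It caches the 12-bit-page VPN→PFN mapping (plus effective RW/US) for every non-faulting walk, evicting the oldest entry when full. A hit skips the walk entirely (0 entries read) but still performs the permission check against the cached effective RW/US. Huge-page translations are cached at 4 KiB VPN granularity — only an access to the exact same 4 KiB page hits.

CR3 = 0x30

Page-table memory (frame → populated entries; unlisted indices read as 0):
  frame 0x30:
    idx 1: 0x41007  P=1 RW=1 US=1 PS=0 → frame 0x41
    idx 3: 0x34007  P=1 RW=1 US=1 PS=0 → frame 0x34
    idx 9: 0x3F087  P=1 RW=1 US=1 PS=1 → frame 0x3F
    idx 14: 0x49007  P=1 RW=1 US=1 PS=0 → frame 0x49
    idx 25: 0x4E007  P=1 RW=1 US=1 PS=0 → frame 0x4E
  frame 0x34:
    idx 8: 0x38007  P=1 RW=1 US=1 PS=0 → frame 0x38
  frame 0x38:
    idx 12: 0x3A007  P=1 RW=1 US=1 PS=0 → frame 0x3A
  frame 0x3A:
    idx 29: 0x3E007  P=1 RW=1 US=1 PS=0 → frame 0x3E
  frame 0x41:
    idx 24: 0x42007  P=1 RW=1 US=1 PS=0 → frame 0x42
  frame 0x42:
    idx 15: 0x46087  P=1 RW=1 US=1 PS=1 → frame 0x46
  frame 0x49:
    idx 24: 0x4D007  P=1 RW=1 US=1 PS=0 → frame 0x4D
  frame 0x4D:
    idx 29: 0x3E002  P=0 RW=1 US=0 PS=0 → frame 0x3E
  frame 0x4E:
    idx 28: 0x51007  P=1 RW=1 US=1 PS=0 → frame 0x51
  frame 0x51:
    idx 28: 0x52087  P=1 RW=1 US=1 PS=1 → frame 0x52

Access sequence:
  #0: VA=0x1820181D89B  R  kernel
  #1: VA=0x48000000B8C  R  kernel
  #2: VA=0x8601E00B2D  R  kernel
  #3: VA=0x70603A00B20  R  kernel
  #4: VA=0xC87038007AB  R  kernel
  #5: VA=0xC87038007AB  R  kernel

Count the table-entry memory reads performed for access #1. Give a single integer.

Walk each access:
#0 VA=0x1820181D89B (r,kernel):
  [0] read 0x30 idx=3: raw=0x34007 flags P=1 W=1 U=1 S=0
  [1] read 0x34 idx=8: raw=0x38007 flags P=1 W=1 U=1 S=0
  [2] read 0x38 idx=12: raw=0x3A007 flags P=1 W=1 U=1 S=0
  [3] read 0x3A idx=29: raw=0x3E007 flags P=1 W=1 U=1 S=0
  ✓ 0x3E89B  — 4 lookups
#1 VA=0x48000000B8C (r,kernel):
  [0] read 0x30 idx=9: raw=0x3F087 flags P=1 W=1 U=1 S=1
  ✓ 0x3FB8C (huge @L0)  — 1 lookups
#2 VA=0x8601E00B2D (r,kernel):
  [0] read 0x30 idx=1: raw=0x41007 flags P=1 W=1 U=1 S=0
  [1] read 0x41 idx=24: raw=0x42007 flags P=1 W=1 U=1 S=0
  [2] read 0x42 idx=15: raw=0x46087 flags P=1 W=1 U=1 S=1
  ✓ 0x46B2D (huge @L2)  — 3 lookups
#3 VA=0x70603A00B20 (r,kernel):
  [0] read 0x30 idx=14: raw=0x49007 flags P=1 W=1 U=1 S=0
  [1] read 0x49 idx=24: raw=0x4D007 flags P=1 W=1 U=1 S=0
  [2] read 0x4D idx=29: raw=0x3E002 flags P=0 W=1 U=0 S=0
  ⇒ fault: PAGE_NOT_PRESENT  — 3 lookups
#4 VA=0xC87038007AB (r,kernel):
  [0] read 0x30 idx=25: raw=0x4E007 flags P=1 W=1 U=1 S=0
  [1] read 0x4E idx=28: raw=0x51007 flags P=1 W=1 U=1 S=0
  [2] read 0x51 idx=28: raw=0x52087 flags P=1 W=1 U=1 S=1
  ✓ 0x527AB (huge @L2)  — 3 lookups
#5 VA=0xC87038007AB (r,kernel):
  TLB hit vpn=0xC8703800 → PA=0x527AB

Entries read for #1: 1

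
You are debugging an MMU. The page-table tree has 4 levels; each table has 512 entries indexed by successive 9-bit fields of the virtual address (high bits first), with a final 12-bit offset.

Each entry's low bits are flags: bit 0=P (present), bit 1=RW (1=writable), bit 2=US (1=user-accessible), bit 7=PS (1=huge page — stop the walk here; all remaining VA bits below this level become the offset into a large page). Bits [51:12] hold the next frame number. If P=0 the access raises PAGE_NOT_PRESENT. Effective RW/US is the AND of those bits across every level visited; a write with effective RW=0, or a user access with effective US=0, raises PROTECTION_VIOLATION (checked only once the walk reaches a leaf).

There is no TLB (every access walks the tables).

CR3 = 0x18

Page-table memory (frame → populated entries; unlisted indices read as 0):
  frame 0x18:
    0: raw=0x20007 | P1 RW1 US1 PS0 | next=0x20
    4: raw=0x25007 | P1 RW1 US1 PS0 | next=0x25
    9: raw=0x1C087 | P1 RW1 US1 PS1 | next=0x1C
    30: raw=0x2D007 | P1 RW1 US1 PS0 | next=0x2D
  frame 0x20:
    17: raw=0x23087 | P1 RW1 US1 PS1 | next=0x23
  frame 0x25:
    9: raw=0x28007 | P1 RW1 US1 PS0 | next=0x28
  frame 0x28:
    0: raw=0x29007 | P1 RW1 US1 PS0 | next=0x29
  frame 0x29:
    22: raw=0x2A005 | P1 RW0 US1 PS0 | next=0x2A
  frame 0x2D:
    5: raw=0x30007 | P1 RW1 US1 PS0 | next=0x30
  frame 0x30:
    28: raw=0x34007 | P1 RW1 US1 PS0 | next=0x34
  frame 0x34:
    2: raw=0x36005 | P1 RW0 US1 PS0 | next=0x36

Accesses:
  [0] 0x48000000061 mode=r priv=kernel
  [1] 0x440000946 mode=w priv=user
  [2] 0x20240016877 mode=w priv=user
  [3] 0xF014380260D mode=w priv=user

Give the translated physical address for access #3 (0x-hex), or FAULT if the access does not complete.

Walk each access:
#0 VA=0x48000000061 (r,kernel):
  L0: frame=0x18 idx=9 entry=0x1C087 [P=1 RW=1 US=1 PS=1]
  ✓ 0x1C061 (huge @L0)  — 1 lookups
#1 VA=0x440000946 (w,user):
  L0: frame=0x18 idx=0 entry=0x20007 [P=1 RW=1 US=1 PS=0]
  L1: frame=0x20 idx=17 entry=0x23087 [P=1 RW=1 US=1 PS=1]
  ✓ 0x23946 (huge @L1)  — 2 lookups
#2 VA=0x20240016877 (w,user):
  L0: frame=0x18 idx=4 entry=0x25007 [P=1 RW=1 US=1 PS=0]
  L1: frame=0x25 idx=9 entry=0x28007 [P=1 RW=1 US=1 PS=0]
  L2: frame=0x28 idx=0 entry=0x29007 [P=1 RW=1 US=1 PS=0]
  L3: frame=0x29 idx=22 entry=0x2A005 [P=1 RW=0 US=1 PS=0]
  ⇒ fault: PROTECTION_VIOLATION  — 4 lookups
#3 VA=0xF014380260D (w,user):
  L0: frame=0x18 idx=30 entry=0x2D007 [P=1 RW=1 US=1 PS=0]
  L1: frame=0x2D idx=5 entry=0x30007 [P=1 RW=1 US=1 PS=0]
  L2: frame=0x30 idx=28 entry=0x34007 [P=1 RW=1 US=1 PS=0]
  L3: frame=0x34 idx=2 entry=0x36005 [P=1 RW=0 US=1 PS=0]
  ⇒ fault: PROTECTION_VIOLATION  — 4 lookups

Access #3 PA: FAULT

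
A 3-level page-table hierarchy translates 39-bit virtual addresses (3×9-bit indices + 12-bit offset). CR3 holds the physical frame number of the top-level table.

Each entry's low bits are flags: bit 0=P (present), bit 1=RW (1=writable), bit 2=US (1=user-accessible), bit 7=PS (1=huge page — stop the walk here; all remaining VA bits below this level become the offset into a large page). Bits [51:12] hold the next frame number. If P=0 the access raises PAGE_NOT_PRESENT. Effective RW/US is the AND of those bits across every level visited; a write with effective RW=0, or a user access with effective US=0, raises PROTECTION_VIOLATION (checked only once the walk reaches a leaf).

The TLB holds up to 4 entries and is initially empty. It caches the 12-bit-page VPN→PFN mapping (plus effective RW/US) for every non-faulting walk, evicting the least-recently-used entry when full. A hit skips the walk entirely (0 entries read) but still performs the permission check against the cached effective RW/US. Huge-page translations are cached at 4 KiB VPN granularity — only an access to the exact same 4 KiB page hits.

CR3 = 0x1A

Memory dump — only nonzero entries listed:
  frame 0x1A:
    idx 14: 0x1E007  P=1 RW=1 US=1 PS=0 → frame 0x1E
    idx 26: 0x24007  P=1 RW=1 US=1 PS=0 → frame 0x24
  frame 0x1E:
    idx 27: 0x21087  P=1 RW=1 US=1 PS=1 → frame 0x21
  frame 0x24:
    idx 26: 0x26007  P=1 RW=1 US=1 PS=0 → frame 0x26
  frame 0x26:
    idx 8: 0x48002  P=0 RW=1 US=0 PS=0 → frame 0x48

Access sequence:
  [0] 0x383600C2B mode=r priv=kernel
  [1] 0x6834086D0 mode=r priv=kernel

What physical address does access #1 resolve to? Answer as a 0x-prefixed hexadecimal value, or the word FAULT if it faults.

Per-access translation:
#0 VA=0x383600C2B (r,kernel):
  lvl0: tbl 0x1A, slot 14 ⇒ 0x1E007 (P1/RW1/US1/PS0)
  lvl1: tbl 0x1E, slot 27 ⇒ 0x21087 (P1/RW1/US1/PS1)
  ✓ 0x21C2B (huge @L1)  — 2 lookups
#1 VA=0x6834086D0 (r,kernel):
  lvl0: tbl 0x1A, slot 26 ⇒ 0x24007 (P1/RW1/US1/PS0)
  lvl1: tbl 0x24, slot 26 ⇒ 0x26007 (P1/RW1/US1/PS0)
  lvl2: tbl 0x26, slot 8 ⇒ 0x48002 (P0/RW1/US0/PS0)
  ✗ PAGE_NOT_PRESENT  [3 reads]

Access #1 PA: FAULT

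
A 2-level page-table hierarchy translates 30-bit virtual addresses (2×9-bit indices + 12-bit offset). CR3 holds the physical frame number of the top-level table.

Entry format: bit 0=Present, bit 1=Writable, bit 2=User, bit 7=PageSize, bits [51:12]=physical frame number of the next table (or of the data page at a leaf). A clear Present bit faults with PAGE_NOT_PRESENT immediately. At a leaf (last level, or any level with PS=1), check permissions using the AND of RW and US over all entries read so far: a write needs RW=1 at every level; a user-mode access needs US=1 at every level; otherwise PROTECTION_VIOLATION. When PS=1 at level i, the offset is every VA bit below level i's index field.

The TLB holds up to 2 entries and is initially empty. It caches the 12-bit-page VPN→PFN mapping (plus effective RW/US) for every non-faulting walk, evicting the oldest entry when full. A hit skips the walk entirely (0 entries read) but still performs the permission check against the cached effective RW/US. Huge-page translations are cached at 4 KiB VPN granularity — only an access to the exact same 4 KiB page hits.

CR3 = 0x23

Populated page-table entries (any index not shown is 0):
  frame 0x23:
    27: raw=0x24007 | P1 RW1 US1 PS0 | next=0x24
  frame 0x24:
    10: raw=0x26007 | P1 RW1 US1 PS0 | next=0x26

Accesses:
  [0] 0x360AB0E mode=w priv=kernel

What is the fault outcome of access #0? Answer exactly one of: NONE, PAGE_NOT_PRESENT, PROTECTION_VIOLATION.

Walk each access:
#0 VA=0x360AB0E (w,kernel):
  L0 @0x23[27] → 0x24007  P=1,RW=1,US=1,PS=0
  L1 @0x24[10] → 0x26007  P=1,RW=1,US=1,PS=0
  ⇒ phys 0x26B0E  [2 reads]

Access #0 fault: NONE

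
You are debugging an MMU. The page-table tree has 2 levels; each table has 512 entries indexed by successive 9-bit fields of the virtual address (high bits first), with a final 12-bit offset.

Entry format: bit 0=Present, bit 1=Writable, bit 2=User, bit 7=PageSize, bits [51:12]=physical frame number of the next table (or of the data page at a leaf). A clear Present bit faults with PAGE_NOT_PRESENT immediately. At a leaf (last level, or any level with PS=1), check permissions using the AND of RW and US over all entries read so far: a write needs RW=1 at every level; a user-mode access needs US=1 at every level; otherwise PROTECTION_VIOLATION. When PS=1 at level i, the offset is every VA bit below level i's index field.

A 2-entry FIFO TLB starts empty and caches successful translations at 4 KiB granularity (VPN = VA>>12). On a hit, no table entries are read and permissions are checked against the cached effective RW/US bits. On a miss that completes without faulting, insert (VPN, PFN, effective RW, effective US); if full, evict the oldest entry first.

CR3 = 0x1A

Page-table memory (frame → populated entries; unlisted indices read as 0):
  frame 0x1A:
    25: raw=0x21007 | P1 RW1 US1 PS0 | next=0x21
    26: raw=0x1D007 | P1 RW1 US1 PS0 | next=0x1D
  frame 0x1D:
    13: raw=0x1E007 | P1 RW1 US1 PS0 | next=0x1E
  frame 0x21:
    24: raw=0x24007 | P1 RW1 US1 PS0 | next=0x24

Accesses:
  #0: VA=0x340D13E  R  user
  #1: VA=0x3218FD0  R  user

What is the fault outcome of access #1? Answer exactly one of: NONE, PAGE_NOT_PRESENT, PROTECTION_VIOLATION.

Walk each access:
#0 VA=0x340D13E (r,user):
  L0 @0x1A[26] → 0x1D007  P=1,RW=1,US=1,PS=0
  L1 @0x1D[13] → 0x1E007  P=1,RW=1,US=1,PS=0
  → PA=0x1E13E  (2 entries read)
#1 VA=0x3218FD0 (r,user):
  L0 @0x1A[25] → 0x21007  P=1,RW=1,US=1,PS=0
  L1 @0x21[24] → 0x24007  P=1,RW=1,US=1,PS=0
  → PA=0x24FD0  (2 entries read)

Access #1 fault: NONE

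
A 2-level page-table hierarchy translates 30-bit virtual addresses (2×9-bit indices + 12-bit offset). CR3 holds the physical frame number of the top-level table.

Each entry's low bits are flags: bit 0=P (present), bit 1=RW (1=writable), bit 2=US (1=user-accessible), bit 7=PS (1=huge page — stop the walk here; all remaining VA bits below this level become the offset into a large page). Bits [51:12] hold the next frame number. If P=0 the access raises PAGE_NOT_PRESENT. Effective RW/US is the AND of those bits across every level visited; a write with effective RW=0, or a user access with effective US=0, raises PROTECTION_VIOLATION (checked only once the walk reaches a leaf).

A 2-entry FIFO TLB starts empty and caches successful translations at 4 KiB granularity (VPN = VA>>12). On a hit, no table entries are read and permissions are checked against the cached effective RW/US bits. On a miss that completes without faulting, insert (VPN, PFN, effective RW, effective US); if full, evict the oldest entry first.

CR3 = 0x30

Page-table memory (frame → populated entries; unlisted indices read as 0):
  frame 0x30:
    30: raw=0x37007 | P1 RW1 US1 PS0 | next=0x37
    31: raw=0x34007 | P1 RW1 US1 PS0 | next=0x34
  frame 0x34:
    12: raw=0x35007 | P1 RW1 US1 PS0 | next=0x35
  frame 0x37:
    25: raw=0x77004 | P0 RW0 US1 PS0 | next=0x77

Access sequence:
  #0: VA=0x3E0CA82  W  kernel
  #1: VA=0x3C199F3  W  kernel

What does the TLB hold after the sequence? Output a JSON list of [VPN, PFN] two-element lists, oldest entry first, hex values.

Walk each access:
#0 VA=0x3E0CA82 (w,kernel):
  L0 @0x30[31] → 0x34007  P=1,RW=1,US=1,PS=0
  L1 @0x34[12] → 0x35007  P=1,RW=1,US=1,PS=0
  ⇒ phys 0x35A82  [2 reads]
#1 VA=0x3C199F3 (w,kernel):
  L0 @0x30[30] → 0x37007  P=1,RW=1,US=1,PS=0
  L1 @0x37[25] → 0x77004  P=0,RW=0,US=1,PS=0
  ⇒ fault: PAGE_NOT_PRESENT  — 2 lookups

TLB: [["0x3E0C", "0x35"]]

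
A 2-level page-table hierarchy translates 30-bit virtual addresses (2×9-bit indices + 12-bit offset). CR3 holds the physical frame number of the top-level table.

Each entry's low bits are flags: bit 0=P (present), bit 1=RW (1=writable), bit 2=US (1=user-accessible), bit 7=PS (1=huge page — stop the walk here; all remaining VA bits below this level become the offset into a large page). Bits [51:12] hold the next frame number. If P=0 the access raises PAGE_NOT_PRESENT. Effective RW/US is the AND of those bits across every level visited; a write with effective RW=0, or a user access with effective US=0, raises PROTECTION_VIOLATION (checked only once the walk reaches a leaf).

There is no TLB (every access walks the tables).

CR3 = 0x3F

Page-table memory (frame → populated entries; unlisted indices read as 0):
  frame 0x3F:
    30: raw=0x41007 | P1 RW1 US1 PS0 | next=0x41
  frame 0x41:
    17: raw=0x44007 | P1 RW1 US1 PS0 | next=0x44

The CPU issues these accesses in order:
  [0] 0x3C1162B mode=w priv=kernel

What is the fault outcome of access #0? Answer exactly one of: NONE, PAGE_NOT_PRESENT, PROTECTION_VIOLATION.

Trace:
#0 VA=0x3C1162B (w,kernel):
  L0: frame=0x3F idx=30 entry=0x41007 [P=1 RW=1 US=1 PS=0]
  L1: frame=0x41 idx=17 entry=0x44007 [P=1 RW=1 US=1 PS=0]
  → PA=0x4462B  (2 entries read)

Access #0 fault: NONE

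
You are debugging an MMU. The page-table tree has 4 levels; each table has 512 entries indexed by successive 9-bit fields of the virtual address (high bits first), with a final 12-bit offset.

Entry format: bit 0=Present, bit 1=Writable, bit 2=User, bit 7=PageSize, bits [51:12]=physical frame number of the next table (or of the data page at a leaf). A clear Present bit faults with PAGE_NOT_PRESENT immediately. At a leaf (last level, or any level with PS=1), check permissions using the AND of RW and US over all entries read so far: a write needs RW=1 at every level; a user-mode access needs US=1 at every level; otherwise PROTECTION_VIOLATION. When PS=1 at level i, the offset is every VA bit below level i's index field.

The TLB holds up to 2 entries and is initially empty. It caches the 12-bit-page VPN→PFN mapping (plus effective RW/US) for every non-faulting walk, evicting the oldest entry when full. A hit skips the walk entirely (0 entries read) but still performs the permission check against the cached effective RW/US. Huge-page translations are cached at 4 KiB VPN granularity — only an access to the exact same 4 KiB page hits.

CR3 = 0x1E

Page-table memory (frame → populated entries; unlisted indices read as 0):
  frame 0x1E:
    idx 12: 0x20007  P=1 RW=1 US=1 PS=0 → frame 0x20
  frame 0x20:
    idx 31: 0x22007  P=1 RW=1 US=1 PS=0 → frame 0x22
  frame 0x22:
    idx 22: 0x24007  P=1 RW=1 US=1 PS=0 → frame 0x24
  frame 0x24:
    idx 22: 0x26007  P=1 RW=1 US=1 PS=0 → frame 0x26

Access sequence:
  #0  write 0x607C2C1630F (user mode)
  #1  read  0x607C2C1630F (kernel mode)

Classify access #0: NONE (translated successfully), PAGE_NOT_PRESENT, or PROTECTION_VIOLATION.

Walk each access:
#0 VA=0x607C2C1630F (w,user):
  [0] read 0x1E idx=12: raw=0x20007 flags P=1 W=1 U=1 S=0
  [1] read 0x20 idx=31: raw=0x22007 flags P=1 W=1 U=1 S=0
  [2] read 0x22 idx=22: raw=0x24007 flags P=1 W=1 U=1 S=0
  [3] read 0x24 idx=22: raw=0x26007 flags P=1 W=1 U=1 S=0
  ⇒ phys 0x2630F  [4 reads]
#1 VA=0x607C2C1630F (r,kernel):
  TLB hit vpn=0x607C2C16 → PA=0x2630F

Access #0 fault: NONE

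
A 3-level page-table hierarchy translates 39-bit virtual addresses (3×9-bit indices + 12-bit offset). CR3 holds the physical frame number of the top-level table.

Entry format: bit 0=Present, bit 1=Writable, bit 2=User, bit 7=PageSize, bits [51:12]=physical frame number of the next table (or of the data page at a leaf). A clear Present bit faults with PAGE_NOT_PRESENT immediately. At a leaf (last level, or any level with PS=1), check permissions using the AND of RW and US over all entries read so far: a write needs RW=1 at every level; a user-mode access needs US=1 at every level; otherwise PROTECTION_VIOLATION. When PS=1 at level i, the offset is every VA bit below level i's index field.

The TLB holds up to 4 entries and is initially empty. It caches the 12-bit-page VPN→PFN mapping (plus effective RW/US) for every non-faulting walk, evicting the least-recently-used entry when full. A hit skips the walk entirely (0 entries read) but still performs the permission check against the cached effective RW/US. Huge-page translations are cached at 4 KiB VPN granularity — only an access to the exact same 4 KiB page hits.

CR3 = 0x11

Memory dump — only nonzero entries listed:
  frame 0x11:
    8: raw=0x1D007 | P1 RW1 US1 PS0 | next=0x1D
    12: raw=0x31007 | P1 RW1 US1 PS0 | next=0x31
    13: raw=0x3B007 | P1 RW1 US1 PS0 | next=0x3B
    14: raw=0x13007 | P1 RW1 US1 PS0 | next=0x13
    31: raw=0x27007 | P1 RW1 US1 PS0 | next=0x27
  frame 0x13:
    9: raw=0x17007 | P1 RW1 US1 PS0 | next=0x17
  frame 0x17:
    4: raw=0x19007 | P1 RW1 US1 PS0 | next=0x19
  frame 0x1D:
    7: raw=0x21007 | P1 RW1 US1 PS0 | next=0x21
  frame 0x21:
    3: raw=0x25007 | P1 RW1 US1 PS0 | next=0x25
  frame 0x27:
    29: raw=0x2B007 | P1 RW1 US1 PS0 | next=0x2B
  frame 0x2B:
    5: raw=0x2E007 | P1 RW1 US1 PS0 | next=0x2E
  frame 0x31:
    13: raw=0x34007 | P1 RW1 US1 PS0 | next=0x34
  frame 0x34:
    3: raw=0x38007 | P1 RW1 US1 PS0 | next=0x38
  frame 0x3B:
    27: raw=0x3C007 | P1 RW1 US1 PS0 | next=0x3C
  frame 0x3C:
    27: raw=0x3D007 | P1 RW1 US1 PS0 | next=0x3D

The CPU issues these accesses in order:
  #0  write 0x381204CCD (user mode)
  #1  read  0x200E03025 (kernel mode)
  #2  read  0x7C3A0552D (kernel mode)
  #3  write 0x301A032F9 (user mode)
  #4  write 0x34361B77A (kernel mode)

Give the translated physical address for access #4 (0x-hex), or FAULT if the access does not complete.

Trace:
#0 VA=0x381204CCD (w,user):
  [0] read 0x11 idx=14: raw=0x13007 flags P=1 W=1 U=1 S=0
  [1] read 0x13 idx=9: raw=0x17007 flags P=1 W=1 U=1 S=0
  [2] read 0x17 idx=4: raw=0x19007 flags P=1 W=1 U=1 S=0
  → PA=0x19CCD  (3 entries read)
#1 VA=0x200E03025 (r,kernel):
  [0] read 0x11 idx=8: raw=0x1D007 flags P=1 W=1 U=1 S=0
  [1] read 0x1D idx=7: raw=0x21007 flags P=1 W=1 U=1 S=0
  [2] read 0x21 idx=3: raw=0x25007 flags P=1 W=1 U=1 S=0
  → PA=0x25025  (3 entries read)
#2 VA=0x7C3A0552D (r,kernel):
  [0] read 0x11 idx=31: raw=0x27007 flags P=1 W=1 U=1 S=0
  [1] read 0x27 idx=29: raw=0x2B007 flags P=1 W=1 U=1 S=0
  [2] read 0x2B idx=5: raw=0x2E007 flags P=1 W=1 U=1 S=0
  → PA=0x2E52D  (3 entries read)
#3 VA=0x301A032F9 (w,user):
  [0] read 0x11 idx=12: raw=0x31007 flags P=1 W=1 U=1 S=0
  [1] read 0x31 idx=13: raw=0x34007 flags P=1 W=1 U=1 S=0
  [2] read 0x34 idx=3: raw=0x38007 flags P=1 W=1 U=1 S=0
  → PA=0x382F9  (3 entries read)
#4 VA=0x34361B77A (w,kernel):
  [0] read 0x11 idx=13: raw=0x3B007 flags P=1 W=1 U=1 S=0
  [1] read 0x3B idx=27: raw=0x3C007 flags P=1 W=1 U=1 S=0
  [2] read 0x3C idx=27: raw=0x3D007 flags P=1 W=1 U=1 S=0
  → PA=0x3D77A  (3 entries read)

Access #4 PA: 0x3D77A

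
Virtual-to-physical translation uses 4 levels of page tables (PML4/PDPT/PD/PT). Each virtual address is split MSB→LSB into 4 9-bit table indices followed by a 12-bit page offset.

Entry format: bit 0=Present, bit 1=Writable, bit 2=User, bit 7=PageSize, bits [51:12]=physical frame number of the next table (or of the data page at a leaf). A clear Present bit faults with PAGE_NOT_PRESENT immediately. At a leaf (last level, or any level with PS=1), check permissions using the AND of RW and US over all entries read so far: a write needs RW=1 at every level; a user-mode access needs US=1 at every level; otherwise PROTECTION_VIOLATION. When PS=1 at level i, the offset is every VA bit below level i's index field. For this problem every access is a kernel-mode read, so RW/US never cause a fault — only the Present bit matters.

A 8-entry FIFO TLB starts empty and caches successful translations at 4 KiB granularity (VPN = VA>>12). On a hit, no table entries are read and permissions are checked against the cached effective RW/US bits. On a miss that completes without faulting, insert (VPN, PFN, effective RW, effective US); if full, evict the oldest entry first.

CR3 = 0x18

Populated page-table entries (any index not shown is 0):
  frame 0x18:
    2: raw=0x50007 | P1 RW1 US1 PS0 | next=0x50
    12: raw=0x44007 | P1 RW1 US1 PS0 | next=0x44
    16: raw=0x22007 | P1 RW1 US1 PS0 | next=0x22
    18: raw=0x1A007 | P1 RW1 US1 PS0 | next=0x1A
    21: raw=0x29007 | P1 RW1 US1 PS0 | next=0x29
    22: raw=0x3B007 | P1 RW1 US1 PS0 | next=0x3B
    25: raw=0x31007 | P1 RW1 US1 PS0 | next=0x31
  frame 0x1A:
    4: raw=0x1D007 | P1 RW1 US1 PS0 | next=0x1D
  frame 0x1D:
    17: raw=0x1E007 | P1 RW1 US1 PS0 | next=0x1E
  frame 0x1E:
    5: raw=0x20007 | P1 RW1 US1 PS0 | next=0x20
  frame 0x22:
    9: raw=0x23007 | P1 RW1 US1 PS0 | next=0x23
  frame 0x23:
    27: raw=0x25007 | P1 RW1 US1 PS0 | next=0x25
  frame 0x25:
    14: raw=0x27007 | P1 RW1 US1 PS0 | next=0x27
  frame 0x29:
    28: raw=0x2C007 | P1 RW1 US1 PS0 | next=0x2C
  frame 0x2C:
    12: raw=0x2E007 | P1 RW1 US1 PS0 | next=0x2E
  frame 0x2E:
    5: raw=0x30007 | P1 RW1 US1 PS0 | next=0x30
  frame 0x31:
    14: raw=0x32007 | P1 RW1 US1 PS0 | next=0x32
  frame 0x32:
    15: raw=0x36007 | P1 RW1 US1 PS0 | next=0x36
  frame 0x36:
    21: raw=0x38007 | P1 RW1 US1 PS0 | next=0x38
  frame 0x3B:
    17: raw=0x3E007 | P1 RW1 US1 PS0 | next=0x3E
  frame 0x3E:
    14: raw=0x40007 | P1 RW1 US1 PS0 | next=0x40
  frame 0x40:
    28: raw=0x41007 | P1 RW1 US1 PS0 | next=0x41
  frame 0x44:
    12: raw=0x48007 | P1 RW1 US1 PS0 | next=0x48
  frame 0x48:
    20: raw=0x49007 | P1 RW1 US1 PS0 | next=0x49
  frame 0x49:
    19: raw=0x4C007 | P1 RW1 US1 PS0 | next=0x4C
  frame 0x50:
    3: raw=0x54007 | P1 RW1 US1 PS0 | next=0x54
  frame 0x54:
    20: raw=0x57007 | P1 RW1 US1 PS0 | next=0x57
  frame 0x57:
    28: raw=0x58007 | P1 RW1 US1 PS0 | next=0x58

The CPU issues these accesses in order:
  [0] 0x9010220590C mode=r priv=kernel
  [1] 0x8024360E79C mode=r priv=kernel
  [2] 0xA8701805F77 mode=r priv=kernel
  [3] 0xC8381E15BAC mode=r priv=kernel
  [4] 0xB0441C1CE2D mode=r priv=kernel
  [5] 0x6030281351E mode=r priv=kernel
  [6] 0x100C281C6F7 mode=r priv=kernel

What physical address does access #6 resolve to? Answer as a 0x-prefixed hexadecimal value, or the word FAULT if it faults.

Walk each access:
#0 VA=0x9010220590C (r,kernel):
  lvl0: tbl 0x18, slot 18 ⇒ 0x1A007 (P1/RW1/US1/PS0)
  lvl1: tbl 0x1A, slot 4 ⇒ 0x1D007 (P1/RW1/US1/PS0)
  lvl2: tbl 0x1D, slot 17 ⇒ 0x1E007 (P1/RW1/US1/PS0)
  lvl3: tbl 0x1E, slot 5 ⇒ 0x20007 (P1/RW1/US1/PS0)
  ⇒ phys 0x2090C  [4 reads]
#1 VA=0x8024360E79C (r,kernel):
  lvl0: tbl 0x18, slot 16 ⇒ 0x22007 (P1/RW1/US1/PS0)
  lvl1: tbl 0x22, slot 9 ⇒ 0x23007 (P1/RW1/US1/PS0)
  lvl2: tbl 0x23, slot 27 ⇒ 0x25007 (P1/RW1/US1/PS0)
  lvl3: tbl 0x25, slot 14 ⇒ 0x27007 (P1/RW1/US1/PS0)
  ⇒ phys 0x2779C  [4 reads]
#2 VA=0xA8701805F77 (r,kernel):
  lvl0: tbl 0x18, slot 21 ⇒ 0x29007 (P1/RW1/US1/PS0)
  lvl1: tbl 0x29, slot 28 ⇒ 0x2C007 (P1/RW1/US1/PS0)
  lvl2: tbl 0x2C, slot 12 ⇒ 0x2E007 (P1/RW1/US1/PS0)
  lvl3: tbl 0x2E, slot 5 ⇒ 0x30007 (P1/RW1/US1/PS0)
  ⇒ phys 0x30F77  [4 reads]
#3 VA=0xC8381E15BAC (r,kernel):
  lvl0: tbl 0x18, slot 25 ⇒ 0x31007 (P1/RW1/US1/PS0)
  lvl1: tbl 0x31, slot 14 ⇒ 0x32007 (P1/RW1/US1/PS0)
  lvl2: tbl 0x32, slot 15 ⇒ 0x36007 (P1/RW1/US1/PS0)
  lvl3: tbl 0x36, slot 21 ⇒ 0x38007 (P1/RW1/US1/PS0)
  ⇒ phys 0x38BAC  [4 reads]
#4 VA=0xB0441C1CE2D (r,kernel):
  lvl0: tbl 0x18, slot 22 ⇒ 0x3B007 (P1/RW1/US1/PS0)
  lvl1: tbl 0x3B, slot 17 ⇒ 0x3E007 (P1/RW1/US1/PS0)
  lvl2: tbl 0x3E, slot 14 ⇒ 0x40007 (P1/RW1/US1/PS0)
  lvl3: tbl 0x40, slot 28 ⇒ 0x41007 (P1/RW1/US1/PS0)
  ⇒ phys 0x41E2D  [4 reads]
#5 VA=0x6030281351E (r,kernel):
  lvl0: tbl 0x18, slot 12 ⇒ 0x44007 (P1/RW1/US1/PS0)
  lvl1: tbl 0x44, slot 12 ⇒ 0x48007 (P1/RW1/US1/PS0)
  lvl2: tbl 0x48, slot 20 ⇒ 0x49007 (P1/RW1/US1/PS0)
  lvl3: tbl 0x49, slot 19 ⇒ 0x4C007 (P1/RW1/US1/PS0)
  ⇒ phys 0x4C51E  [4 reads]
#6 VA=0x100C281C6F7 (r,kernel):
  lvl0: tbl 0x18, slot 2 ⇒ 0x50007 (P1/RW1/US1/PS0)
  lvl1: tbl 0x50, slot 3 ⇒ 0x54007 (P1/RW1/US1/PS0)
  lvl2: tbl 0x54, slot 20 ⇒ 0x57007 (P1/RW1/US1/PS0)
  lvl3: tbl 0x57, slot 28 ⇒ 0x58007 (P1/RW1/US1/PS0)
  ⇒ phys 0x586F7  [4 reads]

Access #6 PA: 0x586F7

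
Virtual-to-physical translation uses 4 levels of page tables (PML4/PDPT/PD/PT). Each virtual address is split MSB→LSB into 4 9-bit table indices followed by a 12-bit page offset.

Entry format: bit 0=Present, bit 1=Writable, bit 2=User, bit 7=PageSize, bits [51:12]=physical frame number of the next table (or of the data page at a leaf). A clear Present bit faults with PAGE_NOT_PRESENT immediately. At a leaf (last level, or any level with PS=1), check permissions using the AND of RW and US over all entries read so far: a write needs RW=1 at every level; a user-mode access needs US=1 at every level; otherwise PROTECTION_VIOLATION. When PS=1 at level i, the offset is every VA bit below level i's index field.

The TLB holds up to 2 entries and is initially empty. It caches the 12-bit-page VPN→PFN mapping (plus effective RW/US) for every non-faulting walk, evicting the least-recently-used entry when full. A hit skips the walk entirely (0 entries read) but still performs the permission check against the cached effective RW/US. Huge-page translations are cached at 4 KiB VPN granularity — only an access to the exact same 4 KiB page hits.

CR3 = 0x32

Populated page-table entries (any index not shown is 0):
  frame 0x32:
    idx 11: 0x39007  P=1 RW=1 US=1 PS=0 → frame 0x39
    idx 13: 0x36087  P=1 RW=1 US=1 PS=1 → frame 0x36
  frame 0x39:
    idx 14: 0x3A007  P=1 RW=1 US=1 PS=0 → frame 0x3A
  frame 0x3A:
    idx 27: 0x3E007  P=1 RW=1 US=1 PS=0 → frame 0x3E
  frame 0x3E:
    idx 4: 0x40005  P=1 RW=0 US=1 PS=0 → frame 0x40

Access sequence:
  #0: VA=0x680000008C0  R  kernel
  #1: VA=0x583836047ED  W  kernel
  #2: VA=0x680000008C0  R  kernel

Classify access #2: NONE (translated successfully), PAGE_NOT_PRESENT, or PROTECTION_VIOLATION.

Walk each access:
#0 VA=0x680000008C0 (r,kernel):
  L0 @0x32[13] → 0x36087  P=1,RW=1,US=1,PS=1
  ⇒ phys 0x368C0 (huge @L0)  [1 reads]
#1 VA=0x583836047ED (w,kernel):
  L0 @0x32[11] → 0x39007  P=1,RW=1,US=1,PS=0
  L1 @0x39[14] → 0x3A007  P=1,RW=1,US=1,PS=0
  L2 @0x3A[27] → 0x3E007  P=1,RW=1,US=1,PS=0
  L3 @0x3E[4] → 0x40005  P=1,RW=0,US=1,PS=0
  ⇒ fault: PROTECTION_VIOLATION  — 4 lookups
#2 VA=0x680000008C0 (r,kernel):
  TLB hit vpn=0x68000000 → PA=0x368C0

Access #2 fault: NONE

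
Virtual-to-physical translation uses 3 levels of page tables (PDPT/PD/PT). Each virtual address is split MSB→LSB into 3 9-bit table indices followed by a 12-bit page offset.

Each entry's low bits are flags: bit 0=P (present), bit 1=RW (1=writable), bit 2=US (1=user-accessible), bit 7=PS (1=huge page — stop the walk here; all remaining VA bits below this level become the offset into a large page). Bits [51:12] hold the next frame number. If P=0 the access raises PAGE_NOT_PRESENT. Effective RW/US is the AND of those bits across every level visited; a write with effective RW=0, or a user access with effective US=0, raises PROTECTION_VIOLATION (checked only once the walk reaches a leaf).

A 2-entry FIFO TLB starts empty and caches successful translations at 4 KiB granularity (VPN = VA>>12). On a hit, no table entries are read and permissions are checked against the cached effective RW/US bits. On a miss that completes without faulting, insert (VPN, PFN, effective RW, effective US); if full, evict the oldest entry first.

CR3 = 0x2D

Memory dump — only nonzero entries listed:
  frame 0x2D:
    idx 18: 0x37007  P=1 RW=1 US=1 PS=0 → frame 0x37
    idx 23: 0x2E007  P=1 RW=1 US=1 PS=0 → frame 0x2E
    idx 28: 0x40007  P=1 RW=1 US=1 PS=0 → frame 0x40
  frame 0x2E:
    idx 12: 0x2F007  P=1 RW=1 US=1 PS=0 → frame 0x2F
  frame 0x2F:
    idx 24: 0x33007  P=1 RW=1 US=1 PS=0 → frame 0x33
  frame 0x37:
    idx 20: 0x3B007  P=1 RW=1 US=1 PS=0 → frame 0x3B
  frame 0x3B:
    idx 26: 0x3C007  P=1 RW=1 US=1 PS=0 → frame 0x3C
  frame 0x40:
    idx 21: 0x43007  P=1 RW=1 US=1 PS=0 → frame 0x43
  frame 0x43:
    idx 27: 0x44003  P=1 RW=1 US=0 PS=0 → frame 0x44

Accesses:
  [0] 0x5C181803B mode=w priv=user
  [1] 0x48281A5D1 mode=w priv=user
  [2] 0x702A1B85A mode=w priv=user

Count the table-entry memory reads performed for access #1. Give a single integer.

Walk each access:
#0 VA=0x5C181803B (w,user):
  L0 @0x2D[23] → 0x2E007  P=1,RW=1,US=1,PS=0
  L1 @0x2E[12] → 0x2F007  P=1,RW=1,US=1,PS=0
  L2 @0x2F[24] → 0x33007  P=1,RW=1,US=1,PS=0
  → PA=0x3303B  (3 entries read)
#1 VA=0x48281A5D1 (w,user):
  L0 @0x2D[18] → 0x37007  P=1,RW=1,US=1,PS=0
  L1 @0x37[20] → 0x3B007  P=1,RW=1,US=1,PS=0
  L2 @0x3B[26] → 0x3C007  P=1,RW=1,US=1,PS=0
  → PA=0x3C5D1  (3 entries read)
#2 VA=0x702A1B85A (w,user):
  L0 @0x2D[28] → 0x40007  P=1,RW=1,US=1,PS=0
  L1 @0x40[21] → 0x43007  P=1,RW=1,US=1,PS=0
  L2 @0x43[27] → 0x44003  P=1,RW=1,US=0,PS=0
  ⇒ fault: PROTECTION_VIOLATION  — 3 lookups

Entries read for #1: 3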